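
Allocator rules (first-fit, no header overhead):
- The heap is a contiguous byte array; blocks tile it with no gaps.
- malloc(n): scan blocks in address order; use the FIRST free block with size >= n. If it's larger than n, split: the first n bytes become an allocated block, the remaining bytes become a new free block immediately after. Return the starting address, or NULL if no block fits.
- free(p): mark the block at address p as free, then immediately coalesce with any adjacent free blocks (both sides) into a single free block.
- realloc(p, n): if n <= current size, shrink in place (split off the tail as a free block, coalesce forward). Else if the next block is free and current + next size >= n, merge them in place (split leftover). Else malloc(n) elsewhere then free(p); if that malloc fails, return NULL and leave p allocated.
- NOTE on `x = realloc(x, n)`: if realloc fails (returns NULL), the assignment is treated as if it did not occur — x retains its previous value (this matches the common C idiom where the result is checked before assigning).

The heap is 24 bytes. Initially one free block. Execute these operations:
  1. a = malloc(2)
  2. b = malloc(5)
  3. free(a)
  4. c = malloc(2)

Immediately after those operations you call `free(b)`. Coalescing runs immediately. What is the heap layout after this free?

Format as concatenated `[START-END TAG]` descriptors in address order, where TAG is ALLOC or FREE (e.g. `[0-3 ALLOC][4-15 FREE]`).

Op 1: a = malloc(2) -> a = 0; heap: [0-1 ALLOC][2-23 FREE]
Op 2: b = malloc(5) -> b = 2; heap: [0-1 ALLOC][2-6 ALLOC][7-23 FREE]
Op 3: free(a) -> (freed a); heap: [0-1 FREE][2-6 ALLOC][7-23 FREE]
Op 4: c = malloc(2) -> c = 0; heap: [0-1 ALLOC][2-6 ALLOC][7-23 FREE]
free(b): b = 2 -> block [2-6 ALLOC]; mark free, coalesce with adjacent free neighbors -> [0-1 ALLOC][2-23 FREE]

Answer: [0-1 ALLOC][2-23 FREE]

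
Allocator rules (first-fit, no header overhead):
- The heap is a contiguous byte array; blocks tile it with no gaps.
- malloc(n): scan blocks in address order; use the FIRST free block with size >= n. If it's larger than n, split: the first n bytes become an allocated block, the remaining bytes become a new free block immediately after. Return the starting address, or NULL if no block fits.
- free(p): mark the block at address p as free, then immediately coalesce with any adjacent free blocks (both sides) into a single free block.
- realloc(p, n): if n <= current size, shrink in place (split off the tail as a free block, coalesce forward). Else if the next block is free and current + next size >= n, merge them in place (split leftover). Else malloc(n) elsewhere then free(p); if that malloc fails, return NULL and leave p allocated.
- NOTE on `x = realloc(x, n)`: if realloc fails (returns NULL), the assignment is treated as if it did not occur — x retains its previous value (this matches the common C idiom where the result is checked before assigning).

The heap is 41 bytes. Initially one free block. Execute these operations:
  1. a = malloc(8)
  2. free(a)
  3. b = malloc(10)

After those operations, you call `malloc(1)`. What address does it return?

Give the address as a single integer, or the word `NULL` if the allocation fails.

Answer: 10

Derivation:
Op 1: a = malloc(8) -> a = 0; heap: [0-7 ALLOC][8-40 FREE]
Op 2: free(a) -> (freed a); heap: [0-40 FREE]
Op 3: b = malloc(10) -> b = 0; heap: [0-9 ALLOC][10-40 FREE]
malloc(1): first-fit scan over [0-9 ALLOC][10-40 FREE] -> 10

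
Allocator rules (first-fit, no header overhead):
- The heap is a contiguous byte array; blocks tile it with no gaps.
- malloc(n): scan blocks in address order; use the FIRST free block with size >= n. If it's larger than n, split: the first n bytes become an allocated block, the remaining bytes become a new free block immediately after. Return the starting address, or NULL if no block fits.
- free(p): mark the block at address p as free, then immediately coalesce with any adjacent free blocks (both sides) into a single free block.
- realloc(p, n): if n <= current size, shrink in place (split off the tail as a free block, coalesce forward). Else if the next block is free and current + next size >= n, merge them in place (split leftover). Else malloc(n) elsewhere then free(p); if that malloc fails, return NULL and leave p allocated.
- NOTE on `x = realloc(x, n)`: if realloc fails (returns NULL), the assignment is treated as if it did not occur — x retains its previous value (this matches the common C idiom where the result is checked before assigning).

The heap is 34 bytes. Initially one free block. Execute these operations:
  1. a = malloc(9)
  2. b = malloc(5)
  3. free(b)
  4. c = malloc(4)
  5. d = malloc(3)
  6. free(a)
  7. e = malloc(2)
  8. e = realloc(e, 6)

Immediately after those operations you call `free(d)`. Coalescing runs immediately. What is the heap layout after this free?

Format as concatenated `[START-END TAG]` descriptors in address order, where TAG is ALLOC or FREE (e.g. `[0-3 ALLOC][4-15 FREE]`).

Answer: [0-5 ALLOC][6-8 FREE][9-12 ALLOC][13-33 FREE]

Derivation:
Op 1: a = malloc(9) -> a = 0; heap: [0-8 ALLOC][9-33 FREE]
Op 2: b = malloc(5) -> b = 9; heap: [0-8 ALLOC][9-13 ALLOC][14-33 FREE]
Op 3: free(b) -> (freed b); heap: [0-8 ALLOC][9-33 FREE]
Op 4: c = malloc(4) -> c = 9; heap: [0-8 ALLOC][9-12 ALLOC][13-33 FREE]
Op 5: d = malloc(3) -> d = 13; heap: [0-8 ALLOC][9-12 ALLOC][13-15 ALLOC][16-33 FREE]
Op 6: free(a) -> (freed a); heap: [0-8 FREE][9-12 ALLOC][13-15 ALLOC][16-33 FREE]
Op 7: e = malloc(2) -> e = 0; heap: [0-1 ALLOC][2-8 FREE][9-12 ALLOC][13-15 ALLOC][16-33 FREE]
Op 8: e = realloc(e, 6) -> e = 0; heap: [0-5 ALLOC][6-8 FREE][9-12 ALLOC][13-15 ALLOC][16-33 FREE]
free(d): d = 13 -> block [13-15 ALLOC]; mark free, coalesce with adjacent free neighbors -> [0-5 ALLOC][6-8 FREE][9-12 ALLOC][13-33 FREE]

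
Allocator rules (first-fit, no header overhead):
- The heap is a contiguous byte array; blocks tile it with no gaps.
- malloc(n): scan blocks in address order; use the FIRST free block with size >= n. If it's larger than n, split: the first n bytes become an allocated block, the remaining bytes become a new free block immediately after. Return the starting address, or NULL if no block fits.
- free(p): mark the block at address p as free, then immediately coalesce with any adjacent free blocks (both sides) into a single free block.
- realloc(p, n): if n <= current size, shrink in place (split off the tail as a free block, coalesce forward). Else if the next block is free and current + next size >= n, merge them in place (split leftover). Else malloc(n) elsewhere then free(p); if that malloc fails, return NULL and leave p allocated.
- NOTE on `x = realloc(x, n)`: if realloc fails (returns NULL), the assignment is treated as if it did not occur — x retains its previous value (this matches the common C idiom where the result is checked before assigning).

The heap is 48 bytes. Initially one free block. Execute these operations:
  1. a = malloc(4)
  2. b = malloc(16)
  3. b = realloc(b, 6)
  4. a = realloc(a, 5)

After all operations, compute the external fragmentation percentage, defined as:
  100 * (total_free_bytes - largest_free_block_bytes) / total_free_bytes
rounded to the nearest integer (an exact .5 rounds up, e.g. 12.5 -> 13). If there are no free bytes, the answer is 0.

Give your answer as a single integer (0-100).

Op 1: a = malloc(4) -> a = 0; heap: [0-3 ALLOC][4-47 FREE]
Op 2: b = malloc(16) -> b = 4; heap: [0-3 ALLOC][4-19 ALLOC][20-47 FREE]
Op 3: b = realloc(b, 6) -> b = 4; heap: [0-3 ALLOC][4-9 ALLOC][10-47 FREE]
Op 4: a = realloc(a, 5) -> a = 10; heap: [0-3 FREE][4-9 ALLOC][10-14 ALLOC][15-47 FREE]
Free blocks: [4 33] total_free=37 largest=33 -> 100*(37-33)/37 = 400/37 ≈ 10.811 -> rounds to 11

Answer: 11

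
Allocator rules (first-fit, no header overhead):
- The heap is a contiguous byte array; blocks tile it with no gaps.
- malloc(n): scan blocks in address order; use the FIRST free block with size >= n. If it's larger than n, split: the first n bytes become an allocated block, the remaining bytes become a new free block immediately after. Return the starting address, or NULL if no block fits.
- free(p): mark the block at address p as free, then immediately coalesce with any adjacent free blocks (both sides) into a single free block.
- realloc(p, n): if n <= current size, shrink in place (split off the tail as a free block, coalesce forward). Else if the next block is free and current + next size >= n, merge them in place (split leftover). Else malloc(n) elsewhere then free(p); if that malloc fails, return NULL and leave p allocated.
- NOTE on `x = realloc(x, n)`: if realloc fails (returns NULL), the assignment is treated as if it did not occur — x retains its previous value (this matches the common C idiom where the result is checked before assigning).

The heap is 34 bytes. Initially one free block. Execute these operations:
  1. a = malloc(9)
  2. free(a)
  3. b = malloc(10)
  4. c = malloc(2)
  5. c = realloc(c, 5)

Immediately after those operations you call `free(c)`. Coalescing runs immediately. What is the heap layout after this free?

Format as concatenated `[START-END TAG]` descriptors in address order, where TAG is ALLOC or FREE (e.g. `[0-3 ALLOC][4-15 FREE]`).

Answer: [0-9 ALLOC][10-33 FREE]

Derivation:
Op 1: a = malloc(9) -> a = 0; heap: [0-8 ALLOC][9-33 FREE]
Op 2: free(a) -> (freed a); heap: [0-33 FREE]
Op 3: b = malloc(10) -> b = 0; heap: [0-9 ALLOC][10-33 FREE]
Op 4: c = malloc(2) -> c = 10; heap: [0-9 ALLOC][10-11 ALLOC][12-33 FREE]
Op 5: c = realloc(c, 5) -> c = 10; heap: [0-9 ALLOC][10-14 ALLOC][15-33 FREE]
free(c): c = 10 -> block [10-14 ALLOC]; mark free, coalesce with adjacent free neighbors -> [0-9 ALLOC][10-33 FREE]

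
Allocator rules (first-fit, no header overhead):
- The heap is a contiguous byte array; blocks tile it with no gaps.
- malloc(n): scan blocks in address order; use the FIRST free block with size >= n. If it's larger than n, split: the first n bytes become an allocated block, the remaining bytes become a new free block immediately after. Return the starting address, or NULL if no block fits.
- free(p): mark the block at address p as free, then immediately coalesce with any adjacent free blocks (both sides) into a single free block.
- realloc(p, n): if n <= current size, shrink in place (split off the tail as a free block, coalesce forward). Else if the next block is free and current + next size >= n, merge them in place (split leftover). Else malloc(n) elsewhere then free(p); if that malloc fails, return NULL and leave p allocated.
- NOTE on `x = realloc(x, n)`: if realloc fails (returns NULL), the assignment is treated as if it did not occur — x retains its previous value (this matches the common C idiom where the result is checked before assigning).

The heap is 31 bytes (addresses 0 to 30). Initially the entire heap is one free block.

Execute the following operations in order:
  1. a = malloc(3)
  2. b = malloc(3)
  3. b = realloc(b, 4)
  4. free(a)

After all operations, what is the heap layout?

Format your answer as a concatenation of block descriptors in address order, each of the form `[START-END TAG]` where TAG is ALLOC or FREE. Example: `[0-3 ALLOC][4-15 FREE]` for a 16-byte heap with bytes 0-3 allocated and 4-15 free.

Op 1: a = malloc(3) -> a = 0; heap: [0-2 ALLOC][3-30 FREE]
Op 2: b = malloc(3) -> b = 3; heap: [0-2 ALLOC][3-5 ALLOC][6-30 FREE]
Op 3: b = realloc(b, 4) -> b = 3; heap: [0-2 ALLOC][3-6 ALLOC][7-30 FREE]
Op 4: free(a) -> (freed a); heap: [0-2 FREE][3-6 ALLOC][7-30 FREE]

Answer: [0-2 FREE][3-6 ALLOC][7-30 FREE]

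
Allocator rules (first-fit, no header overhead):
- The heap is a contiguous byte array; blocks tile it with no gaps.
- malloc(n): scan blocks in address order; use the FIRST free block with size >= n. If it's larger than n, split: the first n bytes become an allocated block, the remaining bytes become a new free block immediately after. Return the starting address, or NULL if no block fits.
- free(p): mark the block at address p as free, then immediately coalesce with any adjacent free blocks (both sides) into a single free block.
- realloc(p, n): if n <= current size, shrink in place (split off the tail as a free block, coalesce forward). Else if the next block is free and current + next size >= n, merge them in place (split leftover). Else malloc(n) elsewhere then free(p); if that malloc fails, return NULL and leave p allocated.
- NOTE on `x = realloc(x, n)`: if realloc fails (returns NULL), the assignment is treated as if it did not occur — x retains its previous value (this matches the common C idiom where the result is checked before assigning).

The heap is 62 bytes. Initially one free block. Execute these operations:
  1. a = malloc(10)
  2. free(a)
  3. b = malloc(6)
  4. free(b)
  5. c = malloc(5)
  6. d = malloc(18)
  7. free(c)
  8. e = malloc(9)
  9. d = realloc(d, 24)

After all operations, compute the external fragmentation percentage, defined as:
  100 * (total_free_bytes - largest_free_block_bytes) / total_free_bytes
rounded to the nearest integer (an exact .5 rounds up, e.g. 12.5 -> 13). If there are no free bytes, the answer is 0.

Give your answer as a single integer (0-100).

Answer: 21

Derivation:
Op 1: a = malloc(10) -> a = 0; heap: [0-9 ALLOC][10-61 FREE]
Op 2: free(a) -> (freed a); heap: [0-61 FREE]
Op 3: b = malloc(6) -> b = 0; heap: [0-5 ALLOC][6-61 FREE]
Op 4: free(b) -> (freed b); heap: [0-61 FREE]
Op 5: c = malloc(5) -> c = 0; heap: [0-4 ALLOC][5-61 FREE]
Op 6: d = malloc(18) -> d = 5; heap: [0-4 ALLOC][5-22 ALLOC][23-61 FREE]
Op 7: free(c) -> (freed c); heap: [0-4 FREE][5-22 ALLOC][23-61 FREE]
Op 8: e = malloc(9) -> e = 23; heap: [0-4 FREE][5-22 ALLOC][23-31 ALLOC][32-61 FREE]
Op 9: d = realloc(d, 24) -> d = 32; heap: [0-22 FREE][23-31 ALLOC][32-55 ALLOC][56-61 FREE]
Free blocks: [23 6] total_free=29 largest=23 -> 100*(29-23)/29 = 600/29 ≈ 20.690 -> rounds to 21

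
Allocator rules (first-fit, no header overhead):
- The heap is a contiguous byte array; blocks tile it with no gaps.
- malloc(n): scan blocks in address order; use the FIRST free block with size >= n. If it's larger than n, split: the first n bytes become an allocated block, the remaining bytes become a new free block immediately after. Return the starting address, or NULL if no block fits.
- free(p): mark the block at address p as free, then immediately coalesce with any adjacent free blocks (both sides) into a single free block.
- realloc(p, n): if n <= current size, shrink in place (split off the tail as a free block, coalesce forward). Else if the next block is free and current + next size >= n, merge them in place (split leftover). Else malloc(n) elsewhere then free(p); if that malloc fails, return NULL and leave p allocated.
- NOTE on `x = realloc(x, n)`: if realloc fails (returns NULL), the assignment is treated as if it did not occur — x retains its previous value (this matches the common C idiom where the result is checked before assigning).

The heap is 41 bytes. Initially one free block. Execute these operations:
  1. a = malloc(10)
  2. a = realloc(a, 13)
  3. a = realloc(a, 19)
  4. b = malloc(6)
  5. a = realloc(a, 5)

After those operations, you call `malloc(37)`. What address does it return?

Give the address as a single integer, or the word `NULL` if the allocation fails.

Op 1: a = malloc(10) -> a = 0; heap: [0-9 ALLOC][10-40 FREE]
Op 2: a = realloc(a, 13) -> a = 0; heap: [0-12 ALLOC][13-40 FREE]
Op 3: a = realloc(a, 19) -> a = 0; heap: [0-18 ALLOC][19-40 FREE]
Op 4: b = malloc(6) -> b = 19; heap: [0-18 ALLOC][19-24 ALLOC][25-40 FREE]
Op 5: a = realloc(a, 5) -> a = 0; heap: [0-4 ALLOC][5-18 FREE][19-24 ALLOC][25-40 FREE]
malloc(37): first-fit scan over [0-4 ALLOC][5-18 FREE][19-24 ALLOC][25-40 FREE] -> NULL

Answer: NULL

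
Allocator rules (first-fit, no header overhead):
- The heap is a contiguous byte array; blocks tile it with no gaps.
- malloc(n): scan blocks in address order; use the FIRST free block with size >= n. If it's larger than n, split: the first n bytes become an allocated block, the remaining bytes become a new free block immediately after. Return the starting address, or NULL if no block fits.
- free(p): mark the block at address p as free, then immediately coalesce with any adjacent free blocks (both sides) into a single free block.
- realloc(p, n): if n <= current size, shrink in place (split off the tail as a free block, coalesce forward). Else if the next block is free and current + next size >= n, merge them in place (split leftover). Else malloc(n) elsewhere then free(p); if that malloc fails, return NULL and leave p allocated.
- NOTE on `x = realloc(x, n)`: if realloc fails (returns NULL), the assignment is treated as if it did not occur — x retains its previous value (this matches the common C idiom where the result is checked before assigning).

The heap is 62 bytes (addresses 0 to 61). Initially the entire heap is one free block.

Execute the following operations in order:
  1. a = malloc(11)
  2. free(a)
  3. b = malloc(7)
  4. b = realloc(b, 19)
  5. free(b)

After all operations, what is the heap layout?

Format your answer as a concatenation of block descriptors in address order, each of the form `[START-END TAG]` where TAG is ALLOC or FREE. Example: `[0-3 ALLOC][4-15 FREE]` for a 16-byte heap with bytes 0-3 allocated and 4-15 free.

Answer: [0-61 FREE]

Derivation:
Op 1: a = malloc(11) -> a = 0; heap: [0-10 ALLOC][11-61 FREE]
Op 2: free(a) -> (freed a); heap: [0-61 FREE]
Op 3: b = malloc(7) -> b = 0; heap: [0-6 ALLOC][7-61 FREE]
Op 4: b = realloc(b, 19) -> b = 0; heap: [0-18 ALLOC][19-61 FREE]
Op 5: free(b) -> (freed b); heap: [0-61 FREE]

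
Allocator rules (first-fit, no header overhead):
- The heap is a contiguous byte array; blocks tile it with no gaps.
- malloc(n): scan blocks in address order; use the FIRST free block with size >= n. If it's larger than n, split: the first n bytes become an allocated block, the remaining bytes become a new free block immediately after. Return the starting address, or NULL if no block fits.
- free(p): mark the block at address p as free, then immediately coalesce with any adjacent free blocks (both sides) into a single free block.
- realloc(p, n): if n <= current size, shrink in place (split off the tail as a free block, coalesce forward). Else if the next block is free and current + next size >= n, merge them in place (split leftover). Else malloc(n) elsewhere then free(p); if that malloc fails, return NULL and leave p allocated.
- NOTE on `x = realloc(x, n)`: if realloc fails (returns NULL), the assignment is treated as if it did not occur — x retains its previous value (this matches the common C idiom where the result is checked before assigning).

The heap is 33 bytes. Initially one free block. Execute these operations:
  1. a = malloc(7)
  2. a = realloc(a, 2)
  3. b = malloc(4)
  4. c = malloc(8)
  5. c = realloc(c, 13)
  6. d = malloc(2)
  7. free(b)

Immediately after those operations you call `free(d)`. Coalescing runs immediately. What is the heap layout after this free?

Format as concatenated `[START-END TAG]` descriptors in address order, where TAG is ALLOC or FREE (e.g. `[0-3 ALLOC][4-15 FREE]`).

Op 1: a = malloc(7) -> a = 0; heap: [0-6 ALLOC][7-32 FREE]
Op 2: a = realloc(a, 2) -> a = 0; heap: [0-1 ALLOC][2-32 FREE]
Op 3: b = malloc(4) -> b = 2; heap: [0-1 ALLOC][2-5 ALLOC][6-32 FREE]
Op 4: c = malloc(8) -> c = 6; heap: [0-1 ALLOC][2-5 ALLOC][6-13 ALLOC][14-32 FREE]
Op 5: c = realloc(c, 13) -> c = 6; heap: [0-1 ALLOC][2-5 ALLOC][6-18 ALLOC][19-32 FREE]
Op 6: d = malloc(2) -> d = 19; heap: [0-1 ALLOC][2-5 ALLOC][6-18 ALLOC][19-20 ALLOC][21-32 FREE]
Op 7: free(b) -> (freed b); heap: [0-1 ALLOC][2-5 FREE][6-18 ALLOC][19-20 ALLOC][21-32 FREE]
free(d): d = 19 -> block [19-20 ALLOC]; mark free, coalesce with adjacent free neighbors -> [0-1 ALLOC][2-5 FREE][6-18 ALLOC][19-32 FREE]

Answer: [0-1 ALLOC][2-5 FREE][6-18 ALLOC][19-32 FREE]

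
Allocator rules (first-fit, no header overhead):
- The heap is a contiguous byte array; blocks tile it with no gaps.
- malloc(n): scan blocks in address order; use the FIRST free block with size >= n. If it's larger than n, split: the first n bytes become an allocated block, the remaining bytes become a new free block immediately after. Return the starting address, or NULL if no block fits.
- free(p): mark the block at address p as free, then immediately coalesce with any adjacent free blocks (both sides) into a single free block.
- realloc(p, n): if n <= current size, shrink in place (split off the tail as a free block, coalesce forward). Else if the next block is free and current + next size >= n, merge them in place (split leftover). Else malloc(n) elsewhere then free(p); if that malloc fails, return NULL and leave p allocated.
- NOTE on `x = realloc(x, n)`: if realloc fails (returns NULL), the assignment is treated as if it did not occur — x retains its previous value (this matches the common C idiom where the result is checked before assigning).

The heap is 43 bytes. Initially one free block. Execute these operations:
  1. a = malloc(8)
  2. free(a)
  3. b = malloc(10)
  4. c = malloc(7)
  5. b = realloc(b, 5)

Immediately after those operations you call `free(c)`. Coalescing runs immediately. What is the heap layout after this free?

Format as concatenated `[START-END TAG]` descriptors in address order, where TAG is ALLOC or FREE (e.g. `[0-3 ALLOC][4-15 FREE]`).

Answer: [0-4 ALLOC][5-42 FREE]

Derivation:
Op 1: a = malloc(8) -> a = 0; heap: [0-7 ALLOC][8-42 FREE]
Op 2: free(a) -> (freed a); heap: [0-42 FREE]
Op 3: b = malloc(10) -> b = 0; heap: [0-9 ALLOC][10-42 FREE]
Op 4: c = malloc(7) -> c = 10; heap: [0-9 ALLOC][10-16 ALLOC][17-42 FREE]
Op 5: b = realloc(b, 5) -> b = 0; heap: [0-4 ALLOC][5-9 FREE][10-16 ALLOC][17-42 FREE]
free(c): c = 10 -> block [10-16 ALLOC]; mark free, coalesce with adjacent free neighbors -> [0-4 ALLOC][5-42 FREE]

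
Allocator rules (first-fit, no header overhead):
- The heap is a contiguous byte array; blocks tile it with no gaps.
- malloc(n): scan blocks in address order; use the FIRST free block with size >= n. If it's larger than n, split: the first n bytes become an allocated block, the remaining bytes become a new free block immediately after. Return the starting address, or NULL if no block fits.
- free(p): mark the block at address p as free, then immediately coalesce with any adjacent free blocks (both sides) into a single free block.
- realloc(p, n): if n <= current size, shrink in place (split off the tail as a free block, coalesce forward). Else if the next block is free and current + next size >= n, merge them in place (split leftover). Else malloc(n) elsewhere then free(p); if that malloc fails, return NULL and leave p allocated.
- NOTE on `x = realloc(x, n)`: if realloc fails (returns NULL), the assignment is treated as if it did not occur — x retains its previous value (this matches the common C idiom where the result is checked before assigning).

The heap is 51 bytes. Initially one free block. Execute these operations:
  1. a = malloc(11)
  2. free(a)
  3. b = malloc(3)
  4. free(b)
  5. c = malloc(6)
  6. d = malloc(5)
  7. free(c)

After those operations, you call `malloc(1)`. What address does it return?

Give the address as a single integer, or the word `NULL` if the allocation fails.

Op 1: a = malloc(11) -> a = 0; heap: [0-10 ALLOC][11-50 FREE]
Op 2: free(a) -> (freed a); heap: [0-50 FREE]
Op 3: b = malloc(3) -> b = 0; heap: [0-2 ALLOC][3-50 FREE]
Op 4: free(b) -> (freed b); heap: [0-50 FREE]
Op 5: c = malloc(6) -> c = 0; heap: [0-5 ALLOC][6-50 FREE]
Op 6: d = malloc(5) -> d = 6; heap: [0-5 ALLOC][6-10 ALLOC][11-50 FREE]
Op 7: free(c) -> (freed c); heap: [0-5 FREE][6-10 ALLOC][11-50 FREE]
malloc(1): first-fit scan over [0-5 FREE][6-10 ALLOC][11-50 FREE] -> 0

Answer: 0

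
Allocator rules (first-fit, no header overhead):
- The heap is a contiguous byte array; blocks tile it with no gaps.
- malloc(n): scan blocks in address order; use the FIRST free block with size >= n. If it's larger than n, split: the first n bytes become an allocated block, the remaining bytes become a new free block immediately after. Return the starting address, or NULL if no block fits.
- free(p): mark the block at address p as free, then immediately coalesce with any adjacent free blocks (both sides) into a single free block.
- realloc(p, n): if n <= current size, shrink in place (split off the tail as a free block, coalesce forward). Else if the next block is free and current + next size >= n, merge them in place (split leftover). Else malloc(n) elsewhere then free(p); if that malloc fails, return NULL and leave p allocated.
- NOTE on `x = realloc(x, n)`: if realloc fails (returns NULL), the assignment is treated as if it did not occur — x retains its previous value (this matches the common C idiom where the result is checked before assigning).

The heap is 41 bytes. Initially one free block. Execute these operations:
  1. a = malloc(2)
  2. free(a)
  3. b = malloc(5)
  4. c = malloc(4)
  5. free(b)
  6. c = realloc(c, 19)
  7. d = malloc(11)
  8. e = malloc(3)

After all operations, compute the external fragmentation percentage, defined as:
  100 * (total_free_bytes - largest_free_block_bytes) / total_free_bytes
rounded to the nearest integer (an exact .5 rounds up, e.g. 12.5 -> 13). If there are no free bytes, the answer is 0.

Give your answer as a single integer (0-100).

Op 1: a = malloc(2) -> a = 0; heap: [0-1 ALLOC][2-40 FREE]
Op 2: free(a) -> (freed a); heap: [0-40 FREE]
Op 3: b = malloc(5) -> b = 0; heap: [0-4 ALLOC][5-40 FREE]
Op 4: c = malloc(4) -> c = 5; heap: [0-4 ALLOC][5-8 ALLOC][9-40 FREE]
Op 5: free(b) -> (freed b); heap: [0-4 FREE][5-8 ALLOC][9-40 FREE]
Op 6: c = realloc(c, 19) -> c = 5; heap: [0-4 FREE][5-23 ALLOC][24-40 FREE]
Op 7: d = malloc(11) -> d = 24; heap: [0-4 FREE][5-23 ALLOC][24-34 ALLOC][35-40 FREE]
Op 8: e = malloc(3) -> e = 0; heap: [0-2 ALLOC][3-4 FREE][5-23 ALLOC][24-34 ALLOC][35-40 FREE]
Free blocks: [2 6] total_free=8 largest=6 -> 100*(8-6)/8 = 200/8 = 25

Answer: 25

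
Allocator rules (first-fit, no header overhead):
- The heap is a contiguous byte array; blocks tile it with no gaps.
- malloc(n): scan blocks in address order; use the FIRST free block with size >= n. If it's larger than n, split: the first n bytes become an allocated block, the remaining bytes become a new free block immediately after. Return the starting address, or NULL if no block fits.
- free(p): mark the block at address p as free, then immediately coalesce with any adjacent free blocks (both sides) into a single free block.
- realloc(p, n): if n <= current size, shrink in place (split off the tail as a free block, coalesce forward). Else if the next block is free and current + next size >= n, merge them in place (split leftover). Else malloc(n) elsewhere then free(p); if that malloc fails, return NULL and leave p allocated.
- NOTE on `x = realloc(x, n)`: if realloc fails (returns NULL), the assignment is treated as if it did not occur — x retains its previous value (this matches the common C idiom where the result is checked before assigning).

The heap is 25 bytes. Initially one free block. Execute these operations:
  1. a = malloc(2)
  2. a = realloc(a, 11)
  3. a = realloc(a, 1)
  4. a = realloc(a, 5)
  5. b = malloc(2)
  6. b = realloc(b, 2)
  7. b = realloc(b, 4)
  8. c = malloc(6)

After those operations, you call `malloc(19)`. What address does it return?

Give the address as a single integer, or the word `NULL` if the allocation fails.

Op 1: a = malloc(2) -> a = 0; heap: [0-1 ALLOC][2-24 FREE]
Op 2: a = realloc(a, 11) -> a = 0; heap: [0-10 ALLOC][11-24 FREE]
Op 3: a = realloc(a, 1) -> a = 0; heap: [0-0 ALLOC][1-24 FREE]
Op 4: a = realloc(a, 5) -> a = 0; heap: [0-4 ALLOC][5-24 FREE]
Op 5: b = malloc(2) -> b = 5; heap: [0-4 ALLOC][5-6 ALLOC][7-24 FREE]
Op 6: b = realloc(b, 2) -> b = 5; heap: [0-4 ALLOC][5-6 ALLOC][7-24 FREE]
Op 7: b = realloc(b, 4) -> b = 5; heap: [0-4 ALLOC][5-8 ALLOC][9-24 FREE]
Op 8: c = malloc(6) -> c = 9; heap: [0-4 ALLOC][5-8 ALLOC][9-14 ALLOC][15-24 FREE]
malloc(19): first-fit scan over [0-4 ALLOC][5-8 ALLOC][9-14 ALLOC][15-24 FREE] -> NULL

Answer: NULL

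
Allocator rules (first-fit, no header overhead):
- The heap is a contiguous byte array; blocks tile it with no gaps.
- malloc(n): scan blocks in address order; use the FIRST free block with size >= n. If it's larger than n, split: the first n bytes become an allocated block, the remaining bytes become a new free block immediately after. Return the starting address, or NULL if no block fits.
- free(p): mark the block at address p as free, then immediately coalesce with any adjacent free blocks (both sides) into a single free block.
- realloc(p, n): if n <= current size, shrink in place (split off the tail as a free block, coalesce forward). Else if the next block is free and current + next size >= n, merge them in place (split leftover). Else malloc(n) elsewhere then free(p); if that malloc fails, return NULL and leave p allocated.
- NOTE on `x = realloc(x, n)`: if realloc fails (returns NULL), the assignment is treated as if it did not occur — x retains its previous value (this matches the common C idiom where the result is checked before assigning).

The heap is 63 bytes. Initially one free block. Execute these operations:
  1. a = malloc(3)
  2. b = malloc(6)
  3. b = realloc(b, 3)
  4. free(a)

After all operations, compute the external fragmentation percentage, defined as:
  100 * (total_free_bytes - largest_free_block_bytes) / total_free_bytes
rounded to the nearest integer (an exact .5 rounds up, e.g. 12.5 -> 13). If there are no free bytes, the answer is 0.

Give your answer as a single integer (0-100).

Op 1: a = malloc(3) -> a = 0; heap: [0-2 ALLOC][3-62 FREE]
Op 2: b = malloc(6) -> b = 3; heap: [0-2 ALLOC][3-8 ALLOC][9-62 FREE]
Op 3: b = realloc(b, 3) -> b = 3; heap: [0-2 ALLOC][3-5 ALLOC][6-62 FREE]
Op 4: free(a) -> (freed a); heap: [0-2 FREE][3-5 ALLOC][6-62 FREE]
Free blocks: [3 57] total_free=60 largest=57 -> 100*(60-57)/60 = 300/60 = 5

Answer: 5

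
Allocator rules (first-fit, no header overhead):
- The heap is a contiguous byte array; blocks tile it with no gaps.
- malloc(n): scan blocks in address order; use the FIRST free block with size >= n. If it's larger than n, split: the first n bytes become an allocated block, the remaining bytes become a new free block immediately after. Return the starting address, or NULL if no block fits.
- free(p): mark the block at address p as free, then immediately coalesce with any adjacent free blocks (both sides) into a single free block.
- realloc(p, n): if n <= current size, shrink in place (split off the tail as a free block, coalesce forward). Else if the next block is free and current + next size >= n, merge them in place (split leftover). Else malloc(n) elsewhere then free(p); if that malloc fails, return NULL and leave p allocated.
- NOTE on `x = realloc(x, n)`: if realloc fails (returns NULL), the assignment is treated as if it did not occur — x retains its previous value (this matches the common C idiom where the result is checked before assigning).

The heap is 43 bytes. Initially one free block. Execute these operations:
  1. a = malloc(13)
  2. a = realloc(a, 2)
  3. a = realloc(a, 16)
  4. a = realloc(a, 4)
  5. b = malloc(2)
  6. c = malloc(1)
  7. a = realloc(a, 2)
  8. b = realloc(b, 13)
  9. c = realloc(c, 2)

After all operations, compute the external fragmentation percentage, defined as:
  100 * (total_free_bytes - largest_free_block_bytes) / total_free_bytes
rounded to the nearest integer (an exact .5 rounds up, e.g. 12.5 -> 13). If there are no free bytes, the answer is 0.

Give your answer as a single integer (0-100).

Op 1: a = malloc(13) -> a = 0; heap: [0-12 ALLOC][13-42 FREE]
Op 2: a = realloc(a, 2) -> a = 0; heap: [0-1 ALLOC][2-42 FREE]
Op 3: a = realloc(a, 16) -> a = 0; heap: [0-15 ALLOC][16-42 FREE]
Op 4: a = realloc(a, 4) -> a = 0; heap: [0-3 ALLOC][4-42 FREE]
Op 5: b = malloc(2) -> b = 4; heap: [0-3 ALLOC][4-5 ALLOC][6-42 FREE]
Op 6: c = malloc(1) -> c = 6; heap: [0-3 ALLOC][4-5 ALLOC][6-6 ALLOC][7-42 FREE]
Op 7: a = realloc(a, 2) -> a = 0; heap: [0-1 ALLOC][2-3 FREE][4-5 ALLOC][6-6 ALLOC][7-42 FREE]
Op 8: b = realloc(b, 13) -> b = 7; heap: [0-1 ALLOC][2-5 FREE][6-6 ALLOC][7-19 ALLOC][20-42 FREE]
Op 9: c = realloc(c, 2) -> c = 2; heap: [0-1 ALLOC][2-3 ALLOC][4-6 FREE][7-19 ALLOC][20-42 FREE]
Free blocks: [3 23] total_free=26 largest=23 -> 100*(26-23)/26 = 300/26 ≈ 11.538 -> rounds to 12

Answer: 12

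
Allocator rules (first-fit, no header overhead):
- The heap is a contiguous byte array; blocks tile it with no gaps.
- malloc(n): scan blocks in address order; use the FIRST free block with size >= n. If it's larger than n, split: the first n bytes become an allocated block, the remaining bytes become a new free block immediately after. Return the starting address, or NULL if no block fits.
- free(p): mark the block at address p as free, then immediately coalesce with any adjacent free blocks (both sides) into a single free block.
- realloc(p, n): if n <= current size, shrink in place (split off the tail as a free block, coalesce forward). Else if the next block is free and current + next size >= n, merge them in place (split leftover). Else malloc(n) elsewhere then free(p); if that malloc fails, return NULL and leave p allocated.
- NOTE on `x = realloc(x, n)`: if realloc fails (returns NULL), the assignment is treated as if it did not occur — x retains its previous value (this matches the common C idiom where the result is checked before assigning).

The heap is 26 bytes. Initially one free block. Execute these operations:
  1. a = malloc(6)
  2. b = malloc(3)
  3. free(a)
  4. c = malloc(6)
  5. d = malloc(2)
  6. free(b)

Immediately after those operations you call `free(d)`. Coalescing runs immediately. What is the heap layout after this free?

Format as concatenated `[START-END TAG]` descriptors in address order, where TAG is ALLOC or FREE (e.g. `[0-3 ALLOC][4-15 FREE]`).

Op 1: a = malloc(6) -> a = 0; heap: [0-5 ALLOC][6-25 FREE]
Op 2: b = malloc(3) -> b = 6; heap: [0-5 ALLOC][6-8 ALLOC][9-25 FREE]
Op 3: free(a) -> (freed a); heap: [0-5 FREE][6-8 ALLOC][9-25 FREE]
Op 4: c = malloc(6) -> c = 0; heap: [0-5 ALLOC][6-8 ALLOC][9-25 FREE]
Op 5: d = malloc(2) -> d = 9; heap: [0-5 ALLOC][6-8 ALLOC][9-10 ALLOC][11-25 FREE]
Op 6: free(b) -> (freed b); heap: [0-5 ALLOC][6-8 FREE][9-10 ALLOC][11-25 FREE]
free(d): d = 9 -> block [9-10 ALLOC]; mark free, coalesce with adjacent free neighbors -> [0-5 ALLOC][6-25 FREE]

Answer: [0-5 ALLOC][6-25 FREE]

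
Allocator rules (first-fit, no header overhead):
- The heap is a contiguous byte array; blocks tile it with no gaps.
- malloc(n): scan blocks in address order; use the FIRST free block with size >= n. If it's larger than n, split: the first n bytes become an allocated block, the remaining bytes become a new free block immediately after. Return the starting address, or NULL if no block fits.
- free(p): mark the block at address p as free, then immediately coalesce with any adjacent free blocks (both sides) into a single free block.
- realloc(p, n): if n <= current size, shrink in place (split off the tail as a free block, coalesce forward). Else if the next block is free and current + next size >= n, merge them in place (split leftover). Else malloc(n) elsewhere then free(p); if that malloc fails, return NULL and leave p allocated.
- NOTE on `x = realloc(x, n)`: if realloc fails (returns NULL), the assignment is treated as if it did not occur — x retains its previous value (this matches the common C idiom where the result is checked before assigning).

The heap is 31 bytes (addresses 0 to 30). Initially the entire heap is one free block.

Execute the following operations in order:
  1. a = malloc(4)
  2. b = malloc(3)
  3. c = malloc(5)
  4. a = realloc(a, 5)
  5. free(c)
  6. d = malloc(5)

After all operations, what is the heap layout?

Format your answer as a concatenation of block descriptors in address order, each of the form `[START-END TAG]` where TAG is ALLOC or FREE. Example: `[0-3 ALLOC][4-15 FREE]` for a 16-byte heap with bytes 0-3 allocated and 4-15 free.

Op 1: a = malloc(4) -> a = 0; heap: [0-3 ALLOC][4-30 FREE]
Op 2: b = malloc(3) -> b = 4; heap: [0-3 ALLOC][4-6 ALLOC][7-30 FREE]
Op 3: c = malloc(5) -> c = 7; heap: [0-3 ALLOC][4-6 ALLOC][7-11 ALLOC][12-30 FREE]
Op 4: a = realloc(a, 5) -> a = 12; heap: [0-3 FREE][4-6 ALLOC][7-11 ALLOC][12-16 ALLOC][17-30 FREE]
Op 5: free(c) -> (freed c); heap: [0-3 FREE][4-6 ALLOC][7-11 FREE][12-16 ALLOC][17-30 FREE]
Op 6: d = malloc(5) -> d = 7; heap: [0-3 FREE][4-6 ALLOC][7-11 ALLOC][12-16 ALLOC][17-30 FREE]

Answer: [0-3 FREE][4-6 ALLOC][7-11 ALLOC][12-16 ALLOC][17-30 FREE]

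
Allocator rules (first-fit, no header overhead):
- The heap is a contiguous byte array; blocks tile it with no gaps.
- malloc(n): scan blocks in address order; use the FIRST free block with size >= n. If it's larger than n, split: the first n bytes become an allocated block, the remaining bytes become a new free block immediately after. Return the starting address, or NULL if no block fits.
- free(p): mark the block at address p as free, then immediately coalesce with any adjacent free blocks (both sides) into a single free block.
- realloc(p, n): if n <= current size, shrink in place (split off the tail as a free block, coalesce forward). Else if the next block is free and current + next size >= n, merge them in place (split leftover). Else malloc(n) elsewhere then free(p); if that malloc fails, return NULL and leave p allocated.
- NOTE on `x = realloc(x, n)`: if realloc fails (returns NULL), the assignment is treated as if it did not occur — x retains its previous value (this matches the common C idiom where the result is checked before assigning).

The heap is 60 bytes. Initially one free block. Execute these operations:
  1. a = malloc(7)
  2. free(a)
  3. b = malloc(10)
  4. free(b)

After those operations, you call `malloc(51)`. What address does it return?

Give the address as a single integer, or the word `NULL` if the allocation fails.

Op 1: a = malloc(7) -> a = 0; heap: [0-6 ALLOC][7-59 FREE]
Op 2: free(a) -> (freed a); heap: [0-59 FREE]
Op 3: b = malloc(10) -> b = 0; heap: [0-9 ALLOC][10-59 FREE]
Op 4: free(b) -> (freed b); heap: [0-59 FREE]
malloc(51): first-fit scan over [0-59 FREE] -> 0

Answer: 0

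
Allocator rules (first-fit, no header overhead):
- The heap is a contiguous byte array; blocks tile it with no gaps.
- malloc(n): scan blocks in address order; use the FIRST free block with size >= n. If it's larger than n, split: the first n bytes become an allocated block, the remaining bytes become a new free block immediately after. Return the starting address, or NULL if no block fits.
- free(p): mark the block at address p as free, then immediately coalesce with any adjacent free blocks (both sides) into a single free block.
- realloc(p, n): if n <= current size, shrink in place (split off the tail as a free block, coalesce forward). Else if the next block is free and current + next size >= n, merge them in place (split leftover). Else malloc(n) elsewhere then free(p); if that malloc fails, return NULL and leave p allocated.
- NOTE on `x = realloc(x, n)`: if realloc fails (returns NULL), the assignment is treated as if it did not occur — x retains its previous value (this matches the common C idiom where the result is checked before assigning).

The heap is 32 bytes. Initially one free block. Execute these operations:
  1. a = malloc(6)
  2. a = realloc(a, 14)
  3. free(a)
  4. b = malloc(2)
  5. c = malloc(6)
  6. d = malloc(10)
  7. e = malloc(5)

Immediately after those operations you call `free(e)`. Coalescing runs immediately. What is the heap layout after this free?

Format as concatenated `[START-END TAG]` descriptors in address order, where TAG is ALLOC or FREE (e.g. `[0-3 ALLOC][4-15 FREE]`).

Answer: [0-1 ALLOC][2-7 ALLOC][8-17 ALLOC][18-31 FREE]

Derivation:
Op 1: a = malloc(6) -> a = 0; heap: [0-5 ALLOC][6-31 FREE]
Op 2: a = realloc(a, 14) -> a = 0; heap: [0-13 ALLOC][14-31 FREE]
Op 3: free(a) -> (freed a); heap: [0-31 FREE]
Op 4: b = malloc(2) -> b = 0; heap: [0-1 ALLOC][2-31 FREE]
Op 5: c = malloc(6) -> c = 2; heap: [0-1 ALLOC][2-7 ALLOC][8-31 FREE]
Op 6: d = malloc(10) -> d = 8; heap: [0-1 ALLOC][2-7 ALLOC][8-17 ALLOC][18-31 FREE]
Op 7: e = malloc(5) -> e = 18; heap: [0-1 ALLOC][2-7 ALLOC][8-17 ALLOC][18-22 ALLOC][23-31 FREE]
free(e): e = 18 -> block [18-22 ALLOC]; mark free, coalesce with adjacent free neighbors -> [0-1 ALLOC][2-7 ALLOC][8-17 ALLOC][18-31 FREE]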